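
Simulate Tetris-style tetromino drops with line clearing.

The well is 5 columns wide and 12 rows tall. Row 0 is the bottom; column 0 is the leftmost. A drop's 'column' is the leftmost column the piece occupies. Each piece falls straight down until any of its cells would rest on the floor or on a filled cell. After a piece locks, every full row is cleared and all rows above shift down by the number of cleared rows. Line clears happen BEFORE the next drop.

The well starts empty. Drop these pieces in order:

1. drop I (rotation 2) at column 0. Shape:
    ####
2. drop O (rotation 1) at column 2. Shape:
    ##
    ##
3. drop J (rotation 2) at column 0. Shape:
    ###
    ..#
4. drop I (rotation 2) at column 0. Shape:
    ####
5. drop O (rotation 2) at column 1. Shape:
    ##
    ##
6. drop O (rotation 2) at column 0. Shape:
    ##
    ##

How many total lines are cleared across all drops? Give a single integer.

Answer: 0

Derivation:
Drop 1: I rot2 at col 0 lands with bottom-row=0; cleared 0 line(s) (total 0); column heights now [1 1 1 1 0], max=1
Drop 2: O rot1 at col 2 lands with bottom-row=1; cleared 0 line(s) (total 0); column heights now [1 1 3 3 0], max=3
Drop 3: J rot2 at col 0 lands with bottom-row=3; cleared 0 line(s) (total 0); column heights now [5 5 5 3 0], max=5
Drop 4: I rot2 at col 0 lands with bottom-row=5; cleared 0 line(s) (total 0); column heights now [6 6 6 6 0], max=6
Drop 5: O rot2 at col 1 lands with bottom-row=6; cleared 0 line(s) (total 0); column heights now [6 8 8 6 0], max=8
Drop 6: O rot2 at col 0 lands with bottom-row=8; cleared 0 line(s) (total 0); column heights now [10 10 8 6 0], max=10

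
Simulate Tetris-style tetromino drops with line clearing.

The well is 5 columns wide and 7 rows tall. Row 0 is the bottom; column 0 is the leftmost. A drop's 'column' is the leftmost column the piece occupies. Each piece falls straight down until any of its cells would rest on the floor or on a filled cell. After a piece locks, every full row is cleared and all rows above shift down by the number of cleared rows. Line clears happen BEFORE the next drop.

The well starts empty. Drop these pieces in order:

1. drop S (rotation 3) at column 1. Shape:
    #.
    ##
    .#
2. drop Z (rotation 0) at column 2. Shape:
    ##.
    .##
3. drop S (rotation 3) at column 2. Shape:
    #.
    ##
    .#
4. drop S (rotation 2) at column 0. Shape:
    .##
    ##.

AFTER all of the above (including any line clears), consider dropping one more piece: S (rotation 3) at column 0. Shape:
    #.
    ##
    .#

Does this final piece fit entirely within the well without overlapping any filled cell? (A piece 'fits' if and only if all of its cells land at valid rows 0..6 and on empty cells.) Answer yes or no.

Answer: no

Derivation:
Drop 1: S rot3 at col 1 lands with bottom-row=0; cleared 0 line(s) (total 0); column heights now [0 3 2 0 0], max=3
Drop 2: Z rot0 at col 2 lands with bottom-row=1; cleared 0 line(s) (total 0); column heights now [0 3 3 3 2], max=3
Drop 3: S rot3 at col 2 lands with bottom-row=3; cleared 0 line(s) (total 0); column heights now [0 3 6 5 2], max=6
Drop 4: S rot2 at col 0 lands with bottom-row=5; cleared 0 line(s) (total 0); column heights now [6 7 7 5 2], max=7
Test piece S rot3 at col 0 (width 2): heights before test = [6 7 7 5 2]; fits = False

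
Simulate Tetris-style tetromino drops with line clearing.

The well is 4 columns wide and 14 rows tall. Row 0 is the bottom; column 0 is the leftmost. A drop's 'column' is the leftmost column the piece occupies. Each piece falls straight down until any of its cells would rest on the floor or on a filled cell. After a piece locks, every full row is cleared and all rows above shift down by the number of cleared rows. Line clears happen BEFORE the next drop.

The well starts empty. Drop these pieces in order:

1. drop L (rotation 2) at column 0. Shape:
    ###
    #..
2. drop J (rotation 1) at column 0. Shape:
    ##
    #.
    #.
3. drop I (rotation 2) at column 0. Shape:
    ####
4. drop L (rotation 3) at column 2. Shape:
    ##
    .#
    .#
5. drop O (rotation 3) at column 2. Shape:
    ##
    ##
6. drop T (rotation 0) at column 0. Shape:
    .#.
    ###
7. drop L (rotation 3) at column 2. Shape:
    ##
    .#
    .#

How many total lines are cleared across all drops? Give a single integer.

Answer: 4

Derivation:
Drop 1: L rot2 at col 0 lands with bottom-row=0; cleared 0 line(s) (total 0); column heights now [2 2 2 0], max=2
Drop 2: J rot1 at col 0 lands with bottom-row=2; cleared 0 line(s) (total 0); column heights now [5 5 2 0], max=5
Drop 3: I rot2 at col 0 lands with bottom-row=5; cleared 1 line(s) (total 1); column heights now [5 5 2 0], max=5
Drop 4: L rot3 at col 2 lands with bottom-row=0; cleared 1 line(s) (total 2); column heights now [4 4 2 2], max=4
Drop 5: O rot3 at col 2 lands with bottom-row=2; cleared 1 line(s) (total 3); column heights now [3 0 3 3], max=3
Drop 6: T rot0 at col 0 lands with bottom-row=3; cleared 0 line(s) (total 3); column heights now [4 5 4 3], max=5
Drop 7: L rot3 at col 2 lands with bottom-row=3; cleared 1 line(s) (total 4); column heights now [3 4 5 5], max=5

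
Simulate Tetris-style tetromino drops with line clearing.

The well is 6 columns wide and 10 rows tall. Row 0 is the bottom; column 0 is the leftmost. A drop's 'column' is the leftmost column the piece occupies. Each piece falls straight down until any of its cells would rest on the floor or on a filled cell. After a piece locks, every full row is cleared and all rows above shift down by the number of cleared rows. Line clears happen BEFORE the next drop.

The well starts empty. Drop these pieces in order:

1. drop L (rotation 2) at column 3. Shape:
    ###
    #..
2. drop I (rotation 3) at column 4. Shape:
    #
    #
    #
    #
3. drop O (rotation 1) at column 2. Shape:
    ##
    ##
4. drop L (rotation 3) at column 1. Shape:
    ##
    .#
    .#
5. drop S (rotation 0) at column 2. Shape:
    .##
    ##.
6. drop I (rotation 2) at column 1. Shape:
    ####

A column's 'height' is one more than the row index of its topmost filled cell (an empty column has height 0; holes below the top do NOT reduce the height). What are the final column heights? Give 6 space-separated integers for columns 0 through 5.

Answer: 0 10 10 10 10 2

Derivation:
Drop 1: L rot2 at col 3 lands with bottom-row=0; cleared 0 line(s) (total 0); column heights now [0 0 0 2 2 2], max=2
Drop 2: I rot3 at col 4 lands with bottom-row=2; cleared 0 line(s) (total 0); column heights now [0 0 0 2 6 2], max=6
Drop 3: O rot1 at col 2 lands with bottom-row=2; cleared 0 line(s) (total 0); column heights now [0 0 4 4 6 2], max=6
Drop 4: L rot3 at col 1 lands with bottom-row=4; cleared 0 line(s) (total 0); column heights now [0 7 7 4 6 2], max=7
Drop 5: S rot0 at col 2 lands with bottom-row=7; cleared 0 line(s) (total 0); column heights now [0 7 8 9 9 2], max=9
Drop 6: I rot2 at col 1 lands with bottom-row=9; cleared 0 line(s) (total 0); column heights now [0 10 10 10 10 2], max=10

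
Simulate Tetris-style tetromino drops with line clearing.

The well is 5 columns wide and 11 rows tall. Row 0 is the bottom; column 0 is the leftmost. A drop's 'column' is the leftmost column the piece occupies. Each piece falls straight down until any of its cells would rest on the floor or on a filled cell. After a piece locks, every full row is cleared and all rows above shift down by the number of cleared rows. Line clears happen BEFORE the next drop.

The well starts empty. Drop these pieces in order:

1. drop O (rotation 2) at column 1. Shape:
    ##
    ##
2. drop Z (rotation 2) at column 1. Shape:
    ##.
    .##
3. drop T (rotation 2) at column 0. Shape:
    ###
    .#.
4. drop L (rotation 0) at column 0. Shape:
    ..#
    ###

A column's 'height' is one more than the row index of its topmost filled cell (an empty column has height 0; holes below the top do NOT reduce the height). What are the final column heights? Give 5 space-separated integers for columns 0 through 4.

Drop 1: O rot2 at col 1 lands with bottom-row=0; cleared 0 line(s) (total 0); column heights now [0 2 2 0 0], max=2
Drop 2: Z rot2 at col 1 lands with bottom-row=2; cleared 0 line(s) (total 0); column heights now [0 4 4 3 0], max=4
Drop 3: T rot2 at col 0 lands with bottom-row=4; cleared 0 line(s) (total 0); column heights now [6 6 6 3 0], max=6
Drop 4: L rot0 at col 0 lands with bottom-row=6; cleared 0 line(s) (total 0); column heights now [7 7 8 3 0], max=8

Answer: 7 7 8 3 0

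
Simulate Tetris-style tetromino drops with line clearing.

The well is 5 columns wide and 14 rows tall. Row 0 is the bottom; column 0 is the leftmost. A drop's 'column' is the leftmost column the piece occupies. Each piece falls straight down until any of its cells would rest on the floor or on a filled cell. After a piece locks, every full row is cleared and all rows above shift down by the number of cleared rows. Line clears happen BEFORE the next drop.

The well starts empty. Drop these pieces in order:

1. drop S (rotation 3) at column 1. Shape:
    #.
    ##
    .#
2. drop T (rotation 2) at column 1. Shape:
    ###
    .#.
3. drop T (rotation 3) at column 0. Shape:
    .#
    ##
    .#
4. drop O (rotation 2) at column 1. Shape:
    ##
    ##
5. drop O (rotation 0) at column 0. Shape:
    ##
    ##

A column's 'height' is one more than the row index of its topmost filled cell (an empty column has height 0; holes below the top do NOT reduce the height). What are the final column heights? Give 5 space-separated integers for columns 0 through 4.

Drop 1: S rot3 at col 1 lands with bottom-row=0; cleared 0 line(s) (total 0); column heights now [0 3 2 0 0], max=3
Drop 2: T rot2 at col 1 lands with bottom-row=2; cleared 0 line(s) (total 0); column heights now [0 4 4 4 0], max=4
Drop 3: T rot3 at col 0 lands with bottom-row=4; cleared 0 line(s) (total 0); column heights now [6 7 4 4 0], max=7
Drop 4: O rot2 at col 1 lands with bottom-row=7; cleared 0 line(s) (total 0); column heights now [6 9 9 4 0], max=9
Drop 5: O rot0 at col 0 lands with bottom-row=9; cleared 0 line(s) (total 0); column heights now [11 11 9 4 0], max=11

Answer: 11 11 9 4 0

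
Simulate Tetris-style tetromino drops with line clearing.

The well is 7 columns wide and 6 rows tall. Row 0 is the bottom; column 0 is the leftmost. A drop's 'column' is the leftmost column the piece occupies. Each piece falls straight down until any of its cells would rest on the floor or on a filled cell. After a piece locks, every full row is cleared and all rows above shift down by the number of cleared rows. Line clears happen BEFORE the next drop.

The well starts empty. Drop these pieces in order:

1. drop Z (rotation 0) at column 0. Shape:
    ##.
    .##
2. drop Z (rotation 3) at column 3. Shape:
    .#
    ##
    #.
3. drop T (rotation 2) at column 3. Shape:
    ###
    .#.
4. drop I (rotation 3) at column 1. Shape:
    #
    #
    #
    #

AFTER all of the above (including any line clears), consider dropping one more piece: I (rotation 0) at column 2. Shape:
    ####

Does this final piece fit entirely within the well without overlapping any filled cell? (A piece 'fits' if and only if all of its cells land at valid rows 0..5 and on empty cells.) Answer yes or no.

Answer: yes

Derivation:
Drop 1: Z rot0 at col 0 lands with bottom-row=0; cleared 0 line(s) (total 0); column heights now [2 2 1 0 0 0 0], max=2
Drop 2: Z rot3 at col 3 lands with bottom-row=0; cleared 0 line(s) (total 0); column heights now [2 2 1 2 3 0 0], max=3
Drop 3: T rot2 at col 3 lands with bottom-row=3; cleared 0 line(s) (total 0); column heights now [2 2 1 5 5 5 0], max=5
Drop 4: I rot3 at col 1 lands with bottom-row=2; cleared 0 line(s) (total 0); column heights now [2 6 1 5 5 5 0], max=6
Test piece I rot0 at col 2 (width 4): heights before test = [2 6 1 5 5 5 0]; fits = True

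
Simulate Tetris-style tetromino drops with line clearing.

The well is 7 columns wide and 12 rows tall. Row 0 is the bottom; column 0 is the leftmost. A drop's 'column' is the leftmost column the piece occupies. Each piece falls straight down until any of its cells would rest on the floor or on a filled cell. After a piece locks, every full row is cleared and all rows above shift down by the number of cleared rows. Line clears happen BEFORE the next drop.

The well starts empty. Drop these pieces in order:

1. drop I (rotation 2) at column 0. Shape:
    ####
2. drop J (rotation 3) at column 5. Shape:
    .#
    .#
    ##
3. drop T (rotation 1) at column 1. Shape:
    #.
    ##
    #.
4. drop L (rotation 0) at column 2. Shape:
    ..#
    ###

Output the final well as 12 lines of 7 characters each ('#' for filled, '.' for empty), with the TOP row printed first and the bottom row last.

Drop 1: I rot2 at col 0 lands with bottom-row=0; cleared 0 line(s) (total 0); column heights now [1 1 1 1 0 0 0], max=1
Drop 2: J rot3 at col 5 lands with bottom-row=0; cleared 0 line(s) (total 0); column heights now [1 1 1 1 0 1 3], max=3
Drop 3: T rot1 at col 1 lands with bottom-row=1; cleared 0 line(s) (total 0); column heights now [1 4 3 1 0 1 3], max=4
Drop 4: L rot0 at col 2 lands with bottom-row=3; cleared 0 line(s) (total 0); column heights now [1 4 4 4 5 1 3], max=5

Answer: .......
.......
.......
.......
.......
.......
.......
....#..
.####..
.##...#
.#....#
####.##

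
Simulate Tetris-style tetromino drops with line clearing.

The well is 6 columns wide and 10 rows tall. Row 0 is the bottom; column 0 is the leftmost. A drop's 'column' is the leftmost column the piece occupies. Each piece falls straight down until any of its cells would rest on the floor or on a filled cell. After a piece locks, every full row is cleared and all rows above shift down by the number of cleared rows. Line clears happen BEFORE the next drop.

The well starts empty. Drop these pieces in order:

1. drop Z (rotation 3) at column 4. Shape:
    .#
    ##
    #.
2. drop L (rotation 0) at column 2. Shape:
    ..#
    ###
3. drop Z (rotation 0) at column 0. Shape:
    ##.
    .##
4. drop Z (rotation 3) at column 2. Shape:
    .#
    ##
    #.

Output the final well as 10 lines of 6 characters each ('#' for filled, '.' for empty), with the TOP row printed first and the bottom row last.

Answer: ......
......
......
...#..
..##..
###...
.##.#.
..####
....##
....#.

Derivation:
Drop 1: Z rot3 at col 4 lands with bottom-row=0; cleared 0 line(s) (total 0); column heights now [0 0 0 0 2 3], max=3
Drop 2: L rot0 at col 2 lands with bottom-row=2; cleared 0 line(s) (total 0); column heights now [0 0 3 3 4 3], max=4
Drop 3: Z rot0 at col 0 lands with bottom-row=3; cleared 0 line(s) (total 0); column heights now [5 5 4 3 4 3], max=5
Drop 4: Z rot3 at col 2 lands with bottom-row=4; cleared 0 line(s) (total 0); column heights now [5 5 6 7 4 3], max=7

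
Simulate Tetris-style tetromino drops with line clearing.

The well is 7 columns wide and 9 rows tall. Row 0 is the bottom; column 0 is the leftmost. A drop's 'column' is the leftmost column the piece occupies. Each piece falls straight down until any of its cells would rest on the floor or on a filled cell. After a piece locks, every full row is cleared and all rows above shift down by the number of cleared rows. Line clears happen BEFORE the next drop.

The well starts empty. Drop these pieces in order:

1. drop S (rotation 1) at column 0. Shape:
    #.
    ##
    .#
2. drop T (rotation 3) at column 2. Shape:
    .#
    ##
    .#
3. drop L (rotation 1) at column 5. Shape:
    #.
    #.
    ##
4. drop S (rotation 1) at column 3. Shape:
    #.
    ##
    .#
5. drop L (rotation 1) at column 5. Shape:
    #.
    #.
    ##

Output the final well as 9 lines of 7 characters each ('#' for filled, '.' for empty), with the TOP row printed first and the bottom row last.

Answer: .......
.......
.......
.....#.
...#.#.
...####
#..###.
####.#.
.#.#.##

Derivation:
Drop 1: S rot1 at col 0 lands with bottom-row=0; cleared 0 line(s) (total 0); column heights now [3 2 0 0 0 0 0], max=3
Drop 2: T rot3 at col 2 lands with bottom-row=0; cleared 0 line(s) (total 0); column heights now [3 2 2 3 0 0 0], max=3
Drop 3: L rot1 at col 5 lands with bottom-row=0; cleared 0 line(s) (total 0); column heights now [3 2 2 3 0 3 1], max=3
Drop 4: S rot1 at col 3 lands with bottom-row=2; cleared 0 line(s) (total 0); column heights now [3 2 2 5 4 3 1], max=5
Drop 5: L rot1 at col 5 lands with bottom-row=3; cleared 0 line(s) (total 0); column heights now [3 2 2 5 4 6 4], max=6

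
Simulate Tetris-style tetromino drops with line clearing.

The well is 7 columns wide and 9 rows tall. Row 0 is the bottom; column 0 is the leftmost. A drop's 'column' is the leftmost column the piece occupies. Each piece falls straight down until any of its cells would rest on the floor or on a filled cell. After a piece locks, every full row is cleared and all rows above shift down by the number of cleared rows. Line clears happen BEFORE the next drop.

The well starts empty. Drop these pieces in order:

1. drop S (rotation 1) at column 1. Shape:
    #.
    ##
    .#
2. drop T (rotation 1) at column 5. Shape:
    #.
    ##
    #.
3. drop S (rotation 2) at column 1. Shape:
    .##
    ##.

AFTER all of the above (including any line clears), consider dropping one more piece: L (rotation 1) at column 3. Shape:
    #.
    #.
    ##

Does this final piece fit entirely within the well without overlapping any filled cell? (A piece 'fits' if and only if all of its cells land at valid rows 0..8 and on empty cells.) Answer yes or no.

Drop 1: S rot1 at col 1 lands with bottom-row=0; cleared 0 line(s) (total 0); column heights now [0 3 2 0 0 0 0], max=3
Drop 2: T rot1 at col 5 lands with bottom-row=0; cleared 0 line(s) (total 0); column heights now [0 3 2 0 0 3 2], max=3
Drop 3: S rot2 at col 1 lands with bottom-row=3; cleared 0 line(s) (total 0); column heights now [0 4 5 5 0 3 2], max=5
Test piece L rot1 at col 3 (width 2): heights before test = [0 4 5 5 0 3 2]; fits = True

Answer: yes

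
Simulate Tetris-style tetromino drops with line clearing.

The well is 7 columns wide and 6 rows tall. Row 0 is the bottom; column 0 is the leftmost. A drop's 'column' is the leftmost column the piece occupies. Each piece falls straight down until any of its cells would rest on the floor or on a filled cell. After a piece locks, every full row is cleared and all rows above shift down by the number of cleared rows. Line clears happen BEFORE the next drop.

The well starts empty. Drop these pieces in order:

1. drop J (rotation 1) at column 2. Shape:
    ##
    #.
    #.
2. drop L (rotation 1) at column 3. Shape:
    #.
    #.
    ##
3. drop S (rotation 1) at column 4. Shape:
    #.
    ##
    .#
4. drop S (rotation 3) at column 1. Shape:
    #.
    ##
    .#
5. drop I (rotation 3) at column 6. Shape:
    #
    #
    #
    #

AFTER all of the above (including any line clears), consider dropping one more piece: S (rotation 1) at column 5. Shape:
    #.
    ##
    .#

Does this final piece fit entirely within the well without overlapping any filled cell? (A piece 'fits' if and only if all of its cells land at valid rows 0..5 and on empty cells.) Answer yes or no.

Answer: no

Derivation:
Drop 1: J rot1 at col 2 lands with bottom-row=0; cleared 0 line(s) (total 0); column heights now [0 0 3 3 0 0 0], max=3
Drop 2: L rot1 at col 3 lands with bottom-row=3; cleared 0 line(s) (total 0); column heights now [0 0 3 6 4 0 0], max=6
Drop 3: S rot1 at col 4 lands with bottom-row=3; cleared 0 line(s) (total 0); column heights now [0 0 3 6 6 5 0], max=6
Drop 4: S rot3 at col 1 lands with bottom-row=3; cleared 0 line(s) (total 0); column heights now [0 6 5 6 6 5 0], max=6
Drop 5: I rot3 at col 6 lands with bottom-row=0; cleared 0 line(s) (total 0); column heights now [0 6 5 6 6 5 4], max=6
Test piece S rot1 at col 5 (width 2): heights before test = [0 6 5 6 6 5 4]; fits = False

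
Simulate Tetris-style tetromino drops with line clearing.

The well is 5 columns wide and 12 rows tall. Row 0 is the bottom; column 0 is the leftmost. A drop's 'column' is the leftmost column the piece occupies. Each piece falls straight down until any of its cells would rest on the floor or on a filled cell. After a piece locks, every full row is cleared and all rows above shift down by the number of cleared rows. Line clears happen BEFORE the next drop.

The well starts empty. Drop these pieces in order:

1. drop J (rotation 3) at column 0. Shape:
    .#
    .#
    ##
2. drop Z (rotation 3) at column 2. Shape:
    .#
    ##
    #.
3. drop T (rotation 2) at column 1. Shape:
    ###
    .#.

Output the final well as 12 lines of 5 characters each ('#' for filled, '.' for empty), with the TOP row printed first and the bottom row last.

Answer: .....
.....
.....
.....
.....
.....
.....
.....
.###.
.###.
.###.
###..

Derivation:
Drop 1: J rot3 at col 0 lands with bottom-row=0; cleared 0 line(s) (total 0); column heights now [1 3 0 0 0], max=3
Drop 2: Z rot3 at col 2 lands with bottom-row=0; cleared 0 line(s) (total 0); column heights now [1 3 2 3 0], max=3
Drop 3: T rot2 at col 1 lands with bottom-row=2; cleared 0 line(s) (total 0); column heights now [1 4 4 4 0], max=4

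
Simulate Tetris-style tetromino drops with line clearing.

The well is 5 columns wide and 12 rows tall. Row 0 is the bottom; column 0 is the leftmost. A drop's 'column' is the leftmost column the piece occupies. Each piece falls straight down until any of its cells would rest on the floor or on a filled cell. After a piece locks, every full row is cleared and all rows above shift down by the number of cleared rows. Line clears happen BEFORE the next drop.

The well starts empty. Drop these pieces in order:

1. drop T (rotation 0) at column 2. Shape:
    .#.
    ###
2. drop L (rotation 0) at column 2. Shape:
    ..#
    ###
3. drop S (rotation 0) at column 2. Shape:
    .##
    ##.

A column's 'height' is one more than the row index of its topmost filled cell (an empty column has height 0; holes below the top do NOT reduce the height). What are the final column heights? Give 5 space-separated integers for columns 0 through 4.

Answer: 0 0 4 5 5

Derivation:
Drop 1: T rot0 at col 2 lands with bottom-row=0; cleared 0 line(s) (total 0); column heights now [0 0 1 2 1], max=2
Drop 2: L rot0 at col 2 lands with bottom-row=2; cleared 0 line(s) (total 0); column heights now [0 0 3 3 4], max=4
Drop 3: S rot0 at col 2 lands with bottom-row=3; cleared 0 line(s) (total 0); column heights now [0 0 4 5 5], max=5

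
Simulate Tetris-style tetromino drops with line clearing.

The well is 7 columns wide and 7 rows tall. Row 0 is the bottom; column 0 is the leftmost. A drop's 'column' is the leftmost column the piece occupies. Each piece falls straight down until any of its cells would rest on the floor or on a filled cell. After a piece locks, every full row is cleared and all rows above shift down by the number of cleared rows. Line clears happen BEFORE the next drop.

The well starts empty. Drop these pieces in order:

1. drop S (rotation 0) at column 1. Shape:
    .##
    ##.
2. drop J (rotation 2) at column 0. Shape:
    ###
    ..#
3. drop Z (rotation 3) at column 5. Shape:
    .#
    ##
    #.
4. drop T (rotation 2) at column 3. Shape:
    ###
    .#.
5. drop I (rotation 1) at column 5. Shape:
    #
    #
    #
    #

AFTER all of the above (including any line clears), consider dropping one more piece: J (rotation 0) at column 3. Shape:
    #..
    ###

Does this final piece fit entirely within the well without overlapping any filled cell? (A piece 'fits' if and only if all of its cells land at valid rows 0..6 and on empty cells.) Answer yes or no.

Drop 1: S rot0 at col 1 lands with bottom-row=0; cleared 0 line(s) (total 0); column heights now [0 1 2 2 0 0 0], max=2
Drop 2: J rot2 at col 0 lands with bottom-row=2; cleared 0 line(s) (total 0); column heights now [4 4 4 2 0 0 0], max=4
Drop 3: Z rot3 at col 5 lands with bottom-row=0; cleared 0 line(s) (total 0); column heights now [4 4 4 2 0 2 3], max=4
Drop 4: T rot2 at col 3 lands with bottom-row=1; cleared 0 line(s) (total 0); column heights now [4 4 4 3 3 3 3], max=4
Drop 5: I rot1 at col 5 lands with bottom-row=3; cleared 0 line(s) (total 0); column heights now [4 4 4 3 3 7 3], max=7
Test piece J rot0 at col 3 (width 3): heights before test = [4 4 4 3 3 7 3]; fits = False

Answer: no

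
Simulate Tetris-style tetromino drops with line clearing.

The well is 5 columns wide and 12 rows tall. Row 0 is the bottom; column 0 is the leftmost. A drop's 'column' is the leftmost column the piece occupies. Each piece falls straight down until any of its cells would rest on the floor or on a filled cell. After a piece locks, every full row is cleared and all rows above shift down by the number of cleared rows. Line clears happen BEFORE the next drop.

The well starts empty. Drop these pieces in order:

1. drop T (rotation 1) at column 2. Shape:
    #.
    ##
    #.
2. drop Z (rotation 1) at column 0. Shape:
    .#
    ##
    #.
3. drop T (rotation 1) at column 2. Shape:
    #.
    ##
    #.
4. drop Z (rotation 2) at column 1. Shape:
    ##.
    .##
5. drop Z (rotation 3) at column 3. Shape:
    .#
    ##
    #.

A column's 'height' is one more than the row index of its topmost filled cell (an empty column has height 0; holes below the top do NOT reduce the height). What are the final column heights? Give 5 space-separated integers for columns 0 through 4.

Drop 1: T rot1 at col 2 lands with bottom-row=0; cleared 0 line(s) (total 0); column heights now [0 0 3 2 0], max=3
Drop 2: Z rot1 at col 0 lands with bottom-row=0; cleared 0 line(s) (total 0); column heights now [2 3 3 2 0], max=3
Drop 3: T rot1 at col 2 lands with bottom-row=3; cleared 0 line(s) (total 0); column heights now [2 3 6 5 0], max=6
Drop 4: Z rot2 at col 1 lands with bottom-row=6; cleared 0 line(s) (total 0); column heights now [2 8 8 7 0], max=8
Drop 5: Z rot3 at col 3 lands with bottom-row=7; cleared 0 line(s) (total 0); column heights now [2 8 8 9 10], max=10

Answer: 2 8 8 9 10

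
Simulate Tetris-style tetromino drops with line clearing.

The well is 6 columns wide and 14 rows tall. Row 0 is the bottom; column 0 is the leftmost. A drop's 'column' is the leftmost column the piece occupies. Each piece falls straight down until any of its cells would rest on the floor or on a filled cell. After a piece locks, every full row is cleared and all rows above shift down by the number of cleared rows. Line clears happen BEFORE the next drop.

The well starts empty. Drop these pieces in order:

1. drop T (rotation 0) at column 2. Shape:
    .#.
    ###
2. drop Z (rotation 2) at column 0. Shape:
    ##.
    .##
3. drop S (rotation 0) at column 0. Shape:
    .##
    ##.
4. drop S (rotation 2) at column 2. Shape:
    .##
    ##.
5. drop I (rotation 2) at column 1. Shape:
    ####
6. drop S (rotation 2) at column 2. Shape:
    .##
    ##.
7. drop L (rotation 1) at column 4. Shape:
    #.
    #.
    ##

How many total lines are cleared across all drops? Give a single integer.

Drop 1: T rot0 at col 2 lands with bottom-row=0; cleared 0 line(s) (total 0); column heights now [0 0 1 2 1 0], max=2
Drop 2: Z rot2 at col 0 lands with bottom-row=1; cleared 0 line(s) (total 0); column heights now [3 3 2 2 1 0], max=3
Drop 3: S rot0 at col 0 lands with bottom-row=3; cleared 0 line(s) (total 0); column heights now [4 5 5 2 1 0], max=5
Drop 4: S rot2 at col 2 lands with bottom-row=5; cleared 0 line(s) (total 0); column heights now [4 5 6 7 7 0], max=7
Drop 5: I rot2 at col 1 lands with bottom-row=7; cleared 0 line(s) (total 0); column heights now [4 8 8 8 8 0], max=8
Drop 6: S rot2 at col 2 lands with bottom-row=8; cleared 0 line(s) (total 0); column heights now [4 8 9 10 10 0], max=10
Drop 7: L rot1 at col 4 lands with bottom-row=10; cleared 0 line(s) (total 0); column heights now [4 8 9 10 13 11], max=13

Answer: 0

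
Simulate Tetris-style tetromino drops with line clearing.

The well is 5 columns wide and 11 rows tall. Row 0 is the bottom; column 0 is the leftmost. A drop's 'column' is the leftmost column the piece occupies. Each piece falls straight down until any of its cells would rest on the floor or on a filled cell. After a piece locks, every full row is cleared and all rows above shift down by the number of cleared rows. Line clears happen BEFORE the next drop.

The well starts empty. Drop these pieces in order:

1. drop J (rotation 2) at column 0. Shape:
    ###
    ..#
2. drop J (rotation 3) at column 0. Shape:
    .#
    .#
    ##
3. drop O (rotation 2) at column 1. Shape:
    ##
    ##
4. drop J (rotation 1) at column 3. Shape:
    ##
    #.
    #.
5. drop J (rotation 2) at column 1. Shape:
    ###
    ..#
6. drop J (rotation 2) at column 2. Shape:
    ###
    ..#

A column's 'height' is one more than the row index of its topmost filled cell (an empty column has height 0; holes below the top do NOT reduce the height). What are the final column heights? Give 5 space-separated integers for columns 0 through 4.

Drop 1: J rot2 at col 0 lands with bottom-row=0; cleared 0 line(s) (total 0); column heights now [2 2 2 0 0], max=2
Drop 2: J rot3 at col 0 lands with bottom-row=2; cleared 0 line(s) (total 0); column heights now [3 5 2 0 0], max=5
Drop 3: O rot2 at col 1 lands with bottom-row=5; cleared 0 line(s) (total 0); column heights now [3 7 7 0 0], max=7
Drop 4: J rot1 at col 3 lands with bottom-row=0; cleared 0 line(s) (total 0); column heights now [3 7 7 3 3], max=7
Drop 5: J rot2 at col 1 lands with bottom-row=6; cleared 0 line(s) (total 0); column heights now [3 8 8 8 3], max=8
Drop 6: J rot2 at col 2 lands with bottom-row=7; cleared 0 line(s) (total 0); column heights now [3 8 9 9 9], max=9

Answer: 3 8 9 9 9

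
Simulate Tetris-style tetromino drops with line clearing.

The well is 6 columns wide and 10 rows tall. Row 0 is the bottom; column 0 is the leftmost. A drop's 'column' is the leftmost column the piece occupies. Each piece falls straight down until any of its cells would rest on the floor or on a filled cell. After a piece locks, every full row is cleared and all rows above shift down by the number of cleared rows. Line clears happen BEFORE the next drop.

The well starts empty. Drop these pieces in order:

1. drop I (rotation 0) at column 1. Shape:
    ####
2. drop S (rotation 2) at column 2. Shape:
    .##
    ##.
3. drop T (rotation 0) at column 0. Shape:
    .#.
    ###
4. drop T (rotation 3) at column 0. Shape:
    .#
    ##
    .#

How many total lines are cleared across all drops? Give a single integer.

Answer: 0

Derivation:
Drop 1: I rot0 at col 1 lands with bottom-row=0; cleared 0 line(s) (total 0); column heights now [0 1 1 1 1 0], max=1
Drop 2: S rot2 at col 2 lands with bottom-row=1; cleared 0 line(s) (total 0); column heights now [0 1 2 3 3 0], max=3
Drop 3: T rot0 at col 0 lands with bottom-row=2; cleared 0 line(s) (total 0); column heights now [3 4 3 3 3 0], max=4
Drop 4: T rot3 at col 0 lands with bottom-row=4; cleared 0 line(s) (total 0); column heights now [6 7 3 3 3 0], max=7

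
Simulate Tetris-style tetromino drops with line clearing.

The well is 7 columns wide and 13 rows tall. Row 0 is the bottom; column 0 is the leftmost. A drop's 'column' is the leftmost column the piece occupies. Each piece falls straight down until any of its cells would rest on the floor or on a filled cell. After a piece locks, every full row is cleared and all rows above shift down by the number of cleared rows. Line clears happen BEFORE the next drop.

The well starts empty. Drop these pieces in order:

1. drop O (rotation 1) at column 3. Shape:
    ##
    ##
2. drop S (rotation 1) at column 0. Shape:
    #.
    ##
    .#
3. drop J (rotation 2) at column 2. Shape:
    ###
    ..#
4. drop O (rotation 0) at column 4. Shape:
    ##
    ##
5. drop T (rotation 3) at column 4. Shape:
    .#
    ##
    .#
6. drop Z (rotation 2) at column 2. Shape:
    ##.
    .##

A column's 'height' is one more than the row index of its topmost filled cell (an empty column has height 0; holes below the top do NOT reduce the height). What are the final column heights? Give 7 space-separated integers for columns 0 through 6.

Drop 1: O rot1 at col 3 lands with bottom-row=0; cleared 0 line(s) (total 0); column heights now [0 0 0 2 2 0 0], max=2
Drop 2: S rot1 at col 0 lands with bottom-row=0; cleared 0 line(s) (total 0); column heights now [3 2 0 2 2 0 0], max=3
Drop 3: J rot2 at col 2 lands with bottom-row=2; cleared 0 line(s) (total 0); column heights now [3 2 4 4 4 0 0], max=4
Drop 4: O rot0 at col 4 lands with bottom-row=4; cleared 0 line(s) (total 0); column heights now [3 2 4 4 6 6 0], max=6
Drop 5: T rot3 at col 4 lands with bottom-row=6; cleared 0 line(s) (total 0); column heights now [3 2 4 4 8 9 0], max=9
Drop 6: Z rot2 at col 2 lands with bottom-row=8; cleared 0 line(s) (total 0); column heights now [3 2 10 10 9 9 0], max=10

Answer: 3 2 10 10 9 9 0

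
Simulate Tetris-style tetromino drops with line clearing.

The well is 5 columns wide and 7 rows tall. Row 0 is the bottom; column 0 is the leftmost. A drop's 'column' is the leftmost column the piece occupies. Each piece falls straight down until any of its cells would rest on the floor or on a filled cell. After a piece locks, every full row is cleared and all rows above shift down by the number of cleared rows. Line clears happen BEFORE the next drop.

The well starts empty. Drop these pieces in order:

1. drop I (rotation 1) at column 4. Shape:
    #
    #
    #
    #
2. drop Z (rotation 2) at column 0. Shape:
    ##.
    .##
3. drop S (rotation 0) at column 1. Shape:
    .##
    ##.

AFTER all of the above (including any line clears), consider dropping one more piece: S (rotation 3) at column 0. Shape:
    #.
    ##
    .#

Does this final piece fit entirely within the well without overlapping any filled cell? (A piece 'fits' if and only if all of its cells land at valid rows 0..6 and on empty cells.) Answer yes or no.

Drop 1: I rot1 at col 4 lands with bottom-row=0; cleared 0 line(s) (total 0); column heights now [0 0 0 0 4], max=4
Drop 2: Z rot2 at col 0 lands with bottom-row=0; cleared 0 line(s) (total 0); column heights now [2 2 1 0 4], max=4
Drop 3: S rot0 at col 1 lands with bottom-row=2; cleared 0 line(s) (total 0); column heights now [2 3 4 4 4], max=4
Test piece S rot3 at col 0 (width 2): heights before test = [2 3 4 4 4]; fits = True

Answer: yes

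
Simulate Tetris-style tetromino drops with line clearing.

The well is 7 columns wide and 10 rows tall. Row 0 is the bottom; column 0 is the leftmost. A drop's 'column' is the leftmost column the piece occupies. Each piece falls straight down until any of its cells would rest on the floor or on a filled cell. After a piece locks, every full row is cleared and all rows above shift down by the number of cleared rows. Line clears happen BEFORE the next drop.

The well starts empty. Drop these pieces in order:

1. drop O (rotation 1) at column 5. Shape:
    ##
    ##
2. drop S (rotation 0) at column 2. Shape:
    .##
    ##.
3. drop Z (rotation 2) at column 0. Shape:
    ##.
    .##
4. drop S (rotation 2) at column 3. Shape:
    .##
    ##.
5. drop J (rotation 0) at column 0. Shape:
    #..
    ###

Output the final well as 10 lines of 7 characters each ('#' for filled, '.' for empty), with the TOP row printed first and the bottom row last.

Answer: .......
.......
.......
.......
.......
#......
###.##.
##.##..
.######
..##.##

Derivation:
Drop 1: O rot1 at col 5 lands with bottom-row=0; cleared 0 line(s) (total 0); column heights now [0 0 0 0 0 2 2], max=2
Drop 2: S rot0 at col 2 lands with bottom-row=0; cleared 0 line(s) (total 0); column heights now [0 0 1 2 2 2 2], max=2
Drop 3: Z rot2 at col 0 lands with bottom-row=1; cleared 0 line(s) (total 0); column heights now [3 3 2 2 2 2 2], max=3
Drop 4: S rot2 at col 3 lands with bottom-row=2; cleared 0 line(s) (total 0); column heights now [3 3 2 3 4 4 2], max=4
Drop 5: J rot0 at col 0 lands with bottom-row=3; cleared 0 line(s) (total 0); column heights now [5 4 4 3 4 4 2], max=5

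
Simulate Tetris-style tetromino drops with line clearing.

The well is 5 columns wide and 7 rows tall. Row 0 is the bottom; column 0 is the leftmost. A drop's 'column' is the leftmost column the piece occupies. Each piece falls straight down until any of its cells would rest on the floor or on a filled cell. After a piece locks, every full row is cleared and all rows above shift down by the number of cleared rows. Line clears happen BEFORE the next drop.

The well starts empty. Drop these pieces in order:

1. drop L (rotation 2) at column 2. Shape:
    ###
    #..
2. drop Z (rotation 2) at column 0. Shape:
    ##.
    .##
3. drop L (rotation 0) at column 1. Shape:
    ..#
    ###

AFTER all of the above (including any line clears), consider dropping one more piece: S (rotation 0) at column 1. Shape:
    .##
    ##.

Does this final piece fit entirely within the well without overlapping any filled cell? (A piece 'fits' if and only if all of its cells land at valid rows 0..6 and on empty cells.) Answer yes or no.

Answer: yes

Derivation:
Drop 1: L rot2 at col 2 lands with bottom-row=0; cleared 0 line(s) (total 0); column heights now [0 0 2 2 2], max=2
Drop 2: Z rot2 at col 0 lands with bottom-row=2; cleared 0 line(s) (total 0); column heights now [4 4 3 2 2], max=4
Drop 3: L rot0 at col 1 lands with bottom-row=4; cleared 0 line(s) (total 0); column heights now [4 5 5 6 2], max=6
Test piece S rot0 at col 1 (width 3): heights before test = [4 5 5 6 2]; fits = True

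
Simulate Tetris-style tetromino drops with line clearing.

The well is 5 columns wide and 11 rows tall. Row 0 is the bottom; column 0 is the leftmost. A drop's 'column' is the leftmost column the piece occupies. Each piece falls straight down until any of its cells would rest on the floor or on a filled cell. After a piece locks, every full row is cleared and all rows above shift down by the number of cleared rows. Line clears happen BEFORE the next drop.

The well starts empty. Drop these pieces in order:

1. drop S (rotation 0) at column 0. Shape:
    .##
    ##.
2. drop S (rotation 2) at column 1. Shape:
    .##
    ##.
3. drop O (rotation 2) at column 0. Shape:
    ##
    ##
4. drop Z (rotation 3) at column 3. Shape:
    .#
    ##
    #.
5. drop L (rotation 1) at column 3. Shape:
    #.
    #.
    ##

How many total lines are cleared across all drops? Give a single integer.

Answer: 0

Derivation:
Drop 1: S rot0 at col 0 lands with bottom-row=0; cleared 0 line(s) (total 0); column heights now [1 2 2 0 0], max=2
Drop 2: S rot2 at col 1 lands with bottom-row=2; cleared 0 line(s) (total 0); column heights now [1 3 4 4 0], max=4
Drop 3: O rot2 at col 0 lands with bottom-row=3; cleared 0 line(s) (total 0); column heights now [5 5 4 4 0], max=5
Drop 4: Z rot3 at col 3 lands with bottom-row=4; cleared 0 line(s) (total 0); column heights now [5 5 4 6 7], max=7
Drop 5: L rot1 at col 3 lands with bottom-row=7; cleared 0 line(s) (total 0); column heights now [5 5 4 10 8], max=10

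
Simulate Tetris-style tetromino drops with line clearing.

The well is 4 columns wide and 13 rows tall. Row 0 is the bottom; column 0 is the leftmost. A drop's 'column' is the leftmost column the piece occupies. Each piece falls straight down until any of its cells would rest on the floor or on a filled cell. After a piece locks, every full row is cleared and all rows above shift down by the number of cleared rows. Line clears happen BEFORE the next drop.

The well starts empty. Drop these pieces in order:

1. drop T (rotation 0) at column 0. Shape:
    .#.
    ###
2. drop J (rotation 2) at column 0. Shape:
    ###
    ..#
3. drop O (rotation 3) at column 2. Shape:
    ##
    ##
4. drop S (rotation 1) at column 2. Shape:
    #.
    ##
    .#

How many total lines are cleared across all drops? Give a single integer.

Drop 1: T rot0 at col 0 lands with bottom-row=0; cleared 0 line(s) (total 0); column heights now [1 2 1 0], max=2
Drop 2: J rot2 at col 0 lands with bottom-row=1; cleared 0 line(s) (total 0); column heights now [3 3 3 0], max=3
Drop 3: O rot3 at col 2 lands with bottom-row=3; cleared 0 line(s) (total 0); column heights now [3 3 5 5], max=5
Drop 4: S rot1 at col 2 lands with bottom-row=5; cleared 0 line(s) (total 0); column heights now [3 3 8 7], max=8

Answer: 0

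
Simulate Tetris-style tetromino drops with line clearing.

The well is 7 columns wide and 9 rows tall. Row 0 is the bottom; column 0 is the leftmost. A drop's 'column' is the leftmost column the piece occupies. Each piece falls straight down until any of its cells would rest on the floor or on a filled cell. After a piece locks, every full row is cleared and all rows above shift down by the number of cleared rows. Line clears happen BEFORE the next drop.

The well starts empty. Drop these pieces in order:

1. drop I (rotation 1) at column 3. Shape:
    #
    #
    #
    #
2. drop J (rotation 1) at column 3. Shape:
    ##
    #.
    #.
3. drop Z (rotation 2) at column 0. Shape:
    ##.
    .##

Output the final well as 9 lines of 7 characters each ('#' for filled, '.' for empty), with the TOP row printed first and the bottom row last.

Answer: .......
.......
...##..
...#...
...#...
...#...
...#...
##.#...
.###...

Derivation:
Drop 1: I rot1 at col 3 lands with bottom-row=0; cleared 0 line(s) (total 0); column heights now [0 0 0 4 0 0 0], max=4
Drop 2: J rot1 at col 3 lands with bottom-row=4; cleared 0 line(s) (total 0); column heights now [0 0 0 7 7 0 0], max=7
Drop 3: Z rot2 at col 0 lands with bottom-row=0; cleared 0 line(s) (total 0); column heights now [2 2 1 7 7 0 0], max=7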